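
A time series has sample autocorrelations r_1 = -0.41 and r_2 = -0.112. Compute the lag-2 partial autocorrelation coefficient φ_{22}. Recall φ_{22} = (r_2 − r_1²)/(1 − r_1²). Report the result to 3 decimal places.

-0.337

φ_{22} = (r_2 − r_1²) / (1 − r_1²)
r_1² = (-0.41)² = 0.1681
Numerator = -0.112 − 0.1681 = -0.2801; denominator = 1 − 0.1681 = 0.8319
φ_{22} = -0.2801 / 0.8319 = -0.337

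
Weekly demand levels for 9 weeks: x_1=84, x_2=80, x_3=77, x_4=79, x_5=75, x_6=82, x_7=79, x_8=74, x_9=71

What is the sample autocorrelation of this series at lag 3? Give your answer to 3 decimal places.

-0.142

Mean x̄ = (84 + 80 + 77 + 79 + 75 + 82 + 79 + 74 + 71)/9 = 77.8889
Σ(x_t−x̄)(x_{t+3}−x̄) = (6.7901) + (-6.0988) + (-3.6543) + (1.2346) + (11.2346) + (-28.3210) = -18.8148
Denominator Σ(x_t−x̄)² = 132.8889
r_3 = -18.8148 / 132.8889 = -0.142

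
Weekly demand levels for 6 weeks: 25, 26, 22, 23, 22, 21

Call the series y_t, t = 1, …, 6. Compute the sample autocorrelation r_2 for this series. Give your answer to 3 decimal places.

-0.047

Mean ȳ = (25 + 26 + 22 + 23 + 22 + 21)/6 = 23.1667
Σ(y_t−ȳ)(y_{t+2}−ȳ) = (-2.1389) + (-0.4722) + (1.3611) + (0.3611) = -0.8889
Denominator Σ(y_t−ȳ)² = 18.8333
r_2 = -0.8889 / 18.8333 = -0.047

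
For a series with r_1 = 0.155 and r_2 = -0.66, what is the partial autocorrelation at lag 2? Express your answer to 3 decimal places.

-0.701

φ_{22} = (r_2 − r_1²) / (1 − r_1²)
r_1² = (0.155)² = 0.024025
Numerator = -0.66 − 0.0240 = -0.6840; denominator = 1 − 0.0240 = 0.9760
φ_{22} = -0.6840 / 0.9760 = -0.701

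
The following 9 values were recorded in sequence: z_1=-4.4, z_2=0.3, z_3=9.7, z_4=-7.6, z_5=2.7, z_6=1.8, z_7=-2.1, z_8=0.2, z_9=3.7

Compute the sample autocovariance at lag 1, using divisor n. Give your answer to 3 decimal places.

Mean z̄ = (-4.4 + 0.3 + 9.7 − 7.6 + 2.7 + 1.8 − 2.1 + 0.2 + 3.7)/9 = 0.4778
Σ_{t=1}^{8}(z_t−z̄)(z_{t+1}−z̄) = -93.8672
γ_1 = -93.8672 / 9 = -10.430

-10.430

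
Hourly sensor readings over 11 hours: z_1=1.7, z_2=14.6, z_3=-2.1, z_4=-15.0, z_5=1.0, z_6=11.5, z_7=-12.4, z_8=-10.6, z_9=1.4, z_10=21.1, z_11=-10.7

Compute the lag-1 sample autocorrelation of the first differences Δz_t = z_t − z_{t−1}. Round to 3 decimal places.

-0.225

First differences Δz: 12.9, -16.7, -12.9, 16.0, 10.5, -23.9, 1.8, 12.0, 19.7, -31.8
Mean of differences = -1.2400
Numerator Σ(Δz_t−Δz̄)(Δz_{t+1}−Δz̄) = -694.3076
Denominator Σ(Δz_t−Δz̄)² = 3080.3640
r_1(Δz) = -694.3076 / 3080.3640 = -0.225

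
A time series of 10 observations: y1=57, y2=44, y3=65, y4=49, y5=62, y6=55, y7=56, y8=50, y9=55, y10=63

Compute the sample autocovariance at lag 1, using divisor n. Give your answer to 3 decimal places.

-23.696

Mean ȳ = (57 + 44 + 65 + 49 + 62 + 55 + 56 + 50 + 55 + 63)/10 = 55.6000
Σ_{t=1}^{9}(y_t−ȳ)(y_{t+1}−ȳ) = -236.9600
γ_1 = -236.9600 / 10 = -23.696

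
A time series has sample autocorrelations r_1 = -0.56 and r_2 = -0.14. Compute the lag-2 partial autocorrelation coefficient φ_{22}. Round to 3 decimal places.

-0.661

φ_{22} = (r_2 − r_1²) / (1 − r_1²)
r_1² = (-0.56)² = 0.3136
Numerator = -0.14 − 0.3136 = -0.4536; denominator = 1 − 0.3136 = 0.6864
φ_{22} = -0.4536 / 0.6864 = -0.661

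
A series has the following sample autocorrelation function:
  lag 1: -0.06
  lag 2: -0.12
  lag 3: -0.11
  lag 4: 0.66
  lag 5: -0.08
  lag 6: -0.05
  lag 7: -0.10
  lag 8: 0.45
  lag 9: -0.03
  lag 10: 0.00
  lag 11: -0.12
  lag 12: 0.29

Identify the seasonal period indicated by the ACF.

The largest autocorrelation is r_4 = 0.66, with weaker echoes at lags 8 (0.45) and 12 (0.29); the remaining lags stay at or below 0.00.
The dominant spike at lag 4 indicates a seasonal period of 4.

4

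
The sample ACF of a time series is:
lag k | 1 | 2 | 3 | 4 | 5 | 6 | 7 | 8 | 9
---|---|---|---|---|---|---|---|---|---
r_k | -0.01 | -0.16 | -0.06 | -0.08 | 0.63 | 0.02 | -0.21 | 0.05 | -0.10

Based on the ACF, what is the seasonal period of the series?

5

The largest autocorrelation is r_5 = 0.63; the remaining lags stay at or below 0.05.
The dominant spike at lag 5 indicates a seasonal period of 5.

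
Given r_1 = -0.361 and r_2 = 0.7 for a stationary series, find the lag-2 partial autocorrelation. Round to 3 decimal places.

φ_{22} = (r_2 − r_1²) / (1 − r_1²)
r_1² = (-0.361)² = 0.130321
Numerator = 0.7 − 0.1303 = 0.5697; denominator = 1 − 0.1303 = 0.8697
φ_{22} = 0.5697 / 0.8697 = 0.655

0.655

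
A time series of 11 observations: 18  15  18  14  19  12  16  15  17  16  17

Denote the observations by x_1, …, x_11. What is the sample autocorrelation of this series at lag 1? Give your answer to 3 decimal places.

Mean x̄ = (18 + 15 + 18 + 14 + 19 + 12 + 16 + 15 + 17 + 16 + 17)/11 = 16.0909
Numerator Σ_{t=1}^{10}(x_t−x̄)(x_{t+1}−x̄) = -26.8264
Denominator Σ(x_t−x̄)² = 40.9091
r_1 = -26.8264 / 40.9091 = -0.656

-0.656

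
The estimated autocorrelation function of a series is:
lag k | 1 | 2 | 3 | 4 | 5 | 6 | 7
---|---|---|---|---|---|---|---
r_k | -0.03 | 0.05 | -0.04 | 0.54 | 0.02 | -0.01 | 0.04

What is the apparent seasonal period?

4

The largest autocorrelation is r_4 = 0.54; the remaining lags stay at or below 0.05.
The dominant spike at lag 4 indicates a seasonal period of 4.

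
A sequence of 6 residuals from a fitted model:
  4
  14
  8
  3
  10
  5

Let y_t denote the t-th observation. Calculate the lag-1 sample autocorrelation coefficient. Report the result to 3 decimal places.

-0.440

Mean ȳ = (4 + 14 + 8 + 3 + 10 + 5)/6 = 7.3333
Deviations from mean: -3.3333, 6.6667, 0.6667, -4.3333, 2.6667, -2.3333
Σ(y_t−ȳ)(y_{t+1}−ȳ) = (-22.2222) + (4.4444) + (-2.8889) + (-11.5556) + (-6.2222) = -38.4444
Denominator Σ(y_t−ȳ)² = 87.3333
r_1 = -38.4444 / 87.3333 = -0.440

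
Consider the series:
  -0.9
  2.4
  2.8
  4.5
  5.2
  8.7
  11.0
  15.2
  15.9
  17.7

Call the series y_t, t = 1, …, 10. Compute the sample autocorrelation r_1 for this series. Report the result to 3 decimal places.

0.698

Mean ȳ = (-0.9 + 2.4 + 2.8 + 4.5 + 5.2 + 8.7 + 11.0 + 15.2 + 15.9 + 17.7)/10 = 8.2500
Numerator Σ_{t=1}^{9}(y_t−ȳ)(y_{t+1}−ȳ) = 261.7225
Denominator Σ(y_t−ȳ)² = 374.9050
r_1 = 261.7225 / 374.9050 = 0.698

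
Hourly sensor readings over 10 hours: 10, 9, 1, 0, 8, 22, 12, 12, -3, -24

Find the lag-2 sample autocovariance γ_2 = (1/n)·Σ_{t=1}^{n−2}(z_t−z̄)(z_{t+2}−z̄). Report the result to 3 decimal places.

Mean z̄ = (10 + 9 + 1 + 0 + 8 + 22 + 12 + 12 − 3 − 24)/10 = 4.7000
Σ_{t=1}^{8}(z_t−z̄)(z_{t+2}−z̄) = -248.6800
γ_2 = -248.6800 / 10 = -24.868

-24.868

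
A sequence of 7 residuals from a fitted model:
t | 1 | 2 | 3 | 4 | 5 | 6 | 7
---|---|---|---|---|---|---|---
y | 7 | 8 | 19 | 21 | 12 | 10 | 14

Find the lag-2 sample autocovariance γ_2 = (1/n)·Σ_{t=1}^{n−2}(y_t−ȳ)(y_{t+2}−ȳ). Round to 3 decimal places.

-15.286

Mean ȳ = (7 + 8 + 19 + 21 + 12 + 10 + 14)/7 = 13.0000
Σ_{t=1}^{5}(y_t−ȳ)(y_{t+2}−ȳ) = -107.0000
γ_2 = -107.0000 / 7 = -15.286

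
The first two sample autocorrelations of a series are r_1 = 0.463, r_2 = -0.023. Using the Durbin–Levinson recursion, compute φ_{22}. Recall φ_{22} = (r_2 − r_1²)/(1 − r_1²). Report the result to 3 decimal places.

φ_{22} = (r_2 − r_1²) / (1 − r_1²)
r_1² = (0.463)² = 0.214369
Numerator = -0.023 − 0.2144 = -0.2374; denominator = 1 − 0.2144 = 0.7856
φ_{22} = -0.2374 / 0.7856 = -0.302

-0.302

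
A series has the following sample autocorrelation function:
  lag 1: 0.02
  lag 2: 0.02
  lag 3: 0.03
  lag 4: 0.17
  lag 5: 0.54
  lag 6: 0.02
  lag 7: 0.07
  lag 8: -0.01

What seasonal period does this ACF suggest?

5

The largest autocorrelation is r_5 = 0.54; the remaining lags stay at or below 0.17.
The dominant spike at lag 5 indicates a seasonal period of 5.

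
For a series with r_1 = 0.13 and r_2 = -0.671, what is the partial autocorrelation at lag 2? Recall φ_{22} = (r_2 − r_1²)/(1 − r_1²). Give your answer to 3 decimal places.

-0.700

φ_{22} = (r_2 − r_1²) / (1 − r_1²)
r_1² = (0.13)² = 0.0169
Numerator = -0.671 − 0.0169 = -0.6879; denominator = 1 − 0.0169 = 0.9831
φ_{22} = -0.6879 / 0.9831 = -0.700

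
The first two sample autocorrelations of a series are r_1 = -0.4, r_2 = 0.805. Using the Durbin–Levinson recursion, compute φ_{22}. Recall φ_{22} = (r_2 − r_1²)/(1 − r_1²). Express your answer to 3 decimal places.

φ_{22} = (r_2 − r_1²) / (1 − r_1²)
r_1² = (-0.4)² = 0.16
Numerator = 0.805 − 0.1600 = 0.6450; denominator = 1 − 0.1600 = 0.8400
φ_{22} = 0.6450 / 0.8400 = 0.768

0.768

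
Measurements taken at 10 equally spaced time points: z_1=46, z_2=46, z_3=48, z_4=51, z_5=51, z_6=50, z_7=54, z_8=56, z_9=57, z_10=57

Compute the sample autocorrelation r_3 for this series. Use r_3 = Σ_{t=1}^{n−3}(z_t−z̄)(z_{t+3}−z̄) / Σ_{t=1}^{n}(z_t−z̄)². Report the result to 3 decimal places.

0.078

Mean z̄ = (46 + 46 + 48 + 51 + 51 + 50 + 54 + 56 + 57 + 57)/10 = 51.6000
Numerator Σ_{t=1}^{7}(z_t−z̄)(z_{t+3}−z̄) = 12.7200
Denominator Σ(z_t−z̄)² = 162.4000
r_3 = 12.7200 / 162.4000 = 0.078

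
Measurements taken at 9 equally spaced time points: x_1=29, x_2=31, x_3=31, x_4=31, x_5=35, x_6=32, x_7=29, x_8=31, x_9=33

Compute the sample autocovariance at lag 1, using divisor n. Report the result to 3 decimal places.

Mean x̄ = (29 + 31 + 31 + 31 + 35 + 32 + 29 + 31 + 33)/9 = 31.3333
Σ_{t=1}^{8}(x_t−x̄)(x_{t+1}−x̄) = 0.8889
γ_1 = 0.8889 / 9 = 0.099

0.099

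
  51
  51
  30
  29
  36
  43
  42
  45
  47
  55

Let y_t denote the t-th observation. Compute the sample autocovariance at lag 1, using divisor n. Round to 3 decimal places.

Mean ȳ = (51 + 51 + 30 + 29 + 36 + 43 + 42 + 45 + 47 + 55)/10 = 42.9000
Σ_{t=1}^{9}(y_t−ȳ)(y_{t+1}−ȳ) = 291.8900
γ_1 = 291.8900 / 10 = 29.189

29.189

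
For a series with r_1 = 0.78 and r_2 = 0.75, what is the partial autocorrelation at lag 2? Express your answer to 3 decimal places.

0.362

φ_{22} = (r_2 − r_1²) / (1 − r_1²)
r_1² = (0.78)² = 0.6084
Numerator = 0.75 − 0.6084 = 0.1416; denominator = 1 − 0.6084 = 0.3916
φ_{22} = 0.1416 / 0.3916 = 0.362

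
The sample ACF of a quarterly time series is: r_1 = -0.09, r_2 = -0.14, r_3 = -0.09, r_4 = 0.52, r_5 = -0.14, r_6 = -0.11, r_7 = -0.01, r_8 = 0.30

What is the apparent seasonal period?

The largest autocorrelation is r_4 = 0.52, with a weaker echo at lag 8 (0.30); the remaining lags stay at or below -0.01.
The dominant spike at lag 4 indicates a seasonal period of 4.

4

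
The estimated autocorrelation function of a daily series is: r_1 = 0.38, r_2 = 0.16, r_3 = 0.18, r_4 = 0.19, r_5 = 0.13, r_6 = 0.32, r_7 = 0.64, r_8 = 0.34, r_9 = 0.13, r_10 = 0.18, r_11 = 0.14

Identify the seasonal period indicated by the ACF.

7

The largest autocorrelation is r_7 = 0.64; the remaining lags stay at or below 0.38. The elevated value at lag 1 (0.38), dropping to 0.16 at lag 2, reflects decaying short-term dependence rather than seasonality.
The dominant spike at lag 7 indicates a seasonal period of 7.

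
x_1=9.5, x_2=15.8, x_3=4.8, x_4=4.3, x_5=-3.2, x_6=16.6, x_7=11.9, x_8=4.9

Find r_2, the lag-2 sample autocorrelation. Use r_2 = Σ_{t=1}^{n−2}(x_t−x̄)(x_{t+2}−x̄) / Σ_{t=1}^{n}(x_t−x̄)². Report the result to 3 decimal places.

-0.319

Mean x̄ = (9.5 + 15.8 + 4.8 + 4.3 − 3.2 + 16.6 + 11.9 + 4.9)/8 = 8.0750
Σ(x_t−x̄)(x_{t+2}−x̄) = (-4.6669) + (-29.1619) + (36.9256) + (-32.1819) + (-43.1269) + (-27.0669) = -99.2788
Denominator Σ(x_t−x̄)² = 311.1950
r_2 = -99.2788 / 311.1950 = -0.319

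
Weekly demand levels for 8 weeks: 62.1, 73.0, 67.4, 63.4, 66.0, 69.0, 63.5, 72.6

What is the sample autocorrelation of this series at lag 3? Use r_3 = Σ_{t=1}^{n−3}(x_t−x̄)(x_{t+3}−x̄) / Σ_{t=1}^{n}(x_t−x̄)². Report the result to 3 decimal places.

0.164

Mean x̄ = (62.1 + 73.0 + 67.4 + 63.4 + 66.0 + 69.0 + 63.5 + 72.6)/8 = 67.1250
Deviations from mean: -5.0250, 5.8750, 0.2750, -3.7250, -1.1250, 1.8750, -3.6250, 5.4750
Σ(x_t−x̄)(x_{t+3}−x̄) = (18.7181) + (-6.6094) + (0.5156) + (13.5031) + (-6.1594) = 19.9681
Denominator Σ(x_t−x̄)² = 121.6150
r_3 = 19.9681 / 121.6150 = 0.164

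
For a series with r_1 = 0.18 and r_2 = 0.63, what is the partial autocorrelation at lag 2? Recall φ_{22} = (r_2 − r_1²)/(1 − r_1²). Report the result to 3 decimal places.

0.618

φ_{22} = (r_2 − r_1²) / (1 − r_1²)
r_1² = (0.18)² = 0.0324
Numerator = 0.63 − 0.0324 = 0.5976; denominator = 1 − 0.0324 = 0.9676
φ_{22} = 0.5976 / 0.9676 = 0.618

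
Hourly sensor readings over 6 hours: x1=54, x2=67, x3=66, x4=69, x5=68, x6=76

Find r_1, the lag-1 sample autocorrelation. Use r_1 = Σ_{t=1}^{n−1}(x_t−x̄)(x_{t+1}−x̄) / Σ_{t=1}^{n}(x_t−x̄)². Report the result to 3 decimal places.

0.037

Mean x̄ = (54 + 67 + 66 + 69 + 68 + 76)/6 = 66.6667
Deviations from mean: -12.6667, 0.3333, -0.6667, 2.3333, 1.3333, 9.3333
Numerator Σ_{t=1}^{5}(x_t−x̄)(x_{t+1}−x̄) = 9.5556
Denominator Σ(x_t−x̄)² = 255.3333
r_1 = 9.5556 / 255.3333 = 0.037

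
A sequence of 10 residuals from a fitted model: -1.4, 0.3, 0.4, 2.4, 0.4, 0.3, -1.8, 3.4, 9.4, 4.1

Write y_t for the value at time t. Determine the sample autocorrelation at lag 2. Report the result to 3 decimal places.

Mean ȳ = (-1.4 + 0.3 + 0.4 + 2.4 + 0.4 + 0.3 − 1.8 + 3.4 + 9.4 + 4.1)/10 = 1.7500
Numerator Σ_{t=1}^{8}(y_t−ȳ)(y_{t+2}−ȳ) = -16.6900
Denominator Σ(y_t−ȳ)² = 97.5650
r_2 = -16.6900 / 97.5650 = -0.171

-0.171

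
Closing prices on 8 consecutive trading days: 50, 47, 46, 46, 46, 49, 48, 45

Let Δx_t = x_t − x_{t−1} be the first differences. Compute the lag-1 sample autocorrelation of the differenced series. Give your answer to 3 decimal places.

First differences Δx: -3, -1, 0, 0, 3, -1, -3
Mean of differences = -0.7143
Numerator Σ(Δx_t−Δx̄)(Δx_{t+1}−Δx̄) = 3.2041
Denominator Σ(Δx_t−Δx̄)² = 25.4286
r_1(Δx) = 3.2041 / 25.4286 = 0.126

0.126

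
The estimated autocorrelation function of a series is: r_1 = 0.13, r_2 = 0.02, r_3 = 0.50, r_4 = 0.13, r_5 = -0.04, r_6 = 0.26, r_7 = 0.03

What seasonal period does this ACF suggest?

3

The largest autocorrelation is r_3 = 0.50, with a weaker echo at lag 6 (0.26); the remaining lags stay at or below 0.13.
The dominant spike at lag 3 indicates a seasonal period of 3.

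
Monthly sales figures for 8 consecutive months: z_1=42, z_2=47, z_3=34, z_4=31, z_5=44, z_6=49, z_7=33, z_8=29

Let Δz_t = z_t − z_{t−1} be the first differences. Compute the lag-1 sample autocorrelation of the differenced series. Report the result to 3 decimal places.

-0.070

First differences Δz: 5, -13, -3, 13, 5, -16, -4
Mean of differences = -1.8571
Numerator Σ(Δz_t−Δz̄)(Δz_{t+1}−Δz̄) = -45.4490
Denominator Σ(Δz_t−Δz̄)² = 644.8571
r_1(Δz) = -45.4490 / 644.8571 = -0.070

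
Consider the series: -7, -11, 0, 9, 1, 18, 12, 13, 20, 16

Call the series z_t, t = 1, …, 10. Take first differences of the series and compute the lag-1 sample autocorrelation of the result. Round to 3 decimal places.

First differences Δz: -4, 11, 9, -8, 17, -6, 1, 7, -4
Mean of differences = 2.5556
Numerator Σ(Δz_t−Δz̄)(Δz_{t+1}−Δz̄) = -367.7531
Denominator Σ(Δz_t−Δz̄)² = 614.2222
r_1(Δz) = -367.7531 / 614.2222 = -0.599

-0.599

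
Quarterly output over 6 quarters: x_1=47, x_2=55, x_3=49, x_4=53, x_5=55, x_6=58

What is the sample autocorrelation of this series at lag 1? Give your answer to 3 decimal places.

Mean x̄ = (47 + 55 + 49 + 53 + 55 + 58)/6 = 52.8333
Σ(x_t−x̄)(x_{t+1}−x̄) = (-12.6389) + (-8.3056) + (-0.6389) + (0.3611) + (11.1944) = -10.0278
Denominator Σ(x_t−x̄)² = 84.8333
r_1 = -10.0278 / 84.8333 = -0.118

-0.118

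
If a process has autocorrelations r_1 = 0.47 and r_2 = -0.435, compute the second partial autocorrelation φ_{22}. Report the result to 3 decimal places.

φ_{22} = (r_2 − r_1²) / (1 − r_1²)
r_1² = (0.47)² = 0.2209
Numerator = -0.435 − 0.2209 = -0.6559; denominator = 1 − 0.2209 = 0.7791
φ_{22} = -0.6559 / 0.7791 = -0.842

-0.842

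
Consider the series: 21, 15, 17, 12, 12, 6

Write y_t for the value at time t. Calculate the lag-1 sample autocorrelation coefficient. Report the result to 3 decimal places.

0.183

Mean ȳ = (21 + 15 + 17 + 12 + 12 + 6)/6 = 13.8333
Deviations from mean: 7.1667, 1.1667, 3.1667, -1.8333, -1.8333, -7.8333
Σ(y_t−ȳ)(y_{t+1}−ȳ) = (8.3611) + (3.6944) + (-5.8056) + (3.3611) + (14.3611) = 23.9722
Denominator Σ(y_t−ȳ)² = 130.8333
r_1 = 23.9722 / 130.8333 = 0.183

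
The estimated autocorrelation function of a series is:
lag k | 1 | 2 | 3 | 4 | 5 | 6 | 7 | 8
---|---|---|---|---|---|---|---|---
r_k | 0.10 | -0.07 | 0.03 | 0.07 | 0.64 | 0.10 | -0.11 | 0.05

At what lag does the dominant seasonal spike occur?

The largest autocorrelation is r_5 = 0.64; the remaining lags stay at or below 0.10.
The dominant spike at lag 5 indicates a seasonal period of 5.

5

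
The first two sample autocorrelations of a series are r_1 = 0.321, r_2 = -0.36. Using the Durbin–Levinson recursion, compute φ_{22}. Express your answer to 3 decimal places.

-0.516

φ_{22} = (r_2 − r_1²) / (1 − r_1²)
r_1² = (0.321)² = 0.103041
Numerator = -0.36 − 0.1030 = -0.4630; denominator = 1 − 0.1030 = 0.8970
φ_{22} = -0.4630 / 0.8970 = -0.516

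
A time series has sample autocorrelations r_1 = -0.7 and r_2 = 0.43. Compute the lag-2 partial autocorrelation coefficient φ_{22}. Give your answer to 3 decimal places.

-0.118

φ_{22} = (r_2 − r_1²) / (1 − r_1²)
r_1² = (-0.7)² = 0.49
Numerator = 0.43 − 0.4900 = -0.0600; denominator = 1 − 0.4900 = 0.5100
φ_{22} = -0.0600 / 0.5100 = -0.118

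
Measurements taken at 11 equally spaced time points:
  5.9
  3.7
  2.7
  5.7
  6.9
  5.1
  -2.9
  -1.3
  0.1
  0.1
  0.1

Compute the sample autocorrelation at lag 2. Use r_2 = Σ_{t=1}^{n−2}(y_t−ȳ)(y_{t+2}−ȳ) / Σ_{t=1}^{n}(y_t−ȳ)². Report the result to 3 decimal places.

0.070

Mean ȳ = (5.9 + 3.7 + 2.7 + 5.7 + 6.9 + 5.1 − 2.9 − 1.3 + 0.1 + 0.1 + 0.1)/11 = 2.3727
Numerator Σ_{t=1}^{9}(y_t−ȳ)(y_{t+2}−ȳ) = 7.7349
Denominator Σ(y_t−ȳ)² = 110.1018
r_2 = 7.7349 / 110.1018 = 0.070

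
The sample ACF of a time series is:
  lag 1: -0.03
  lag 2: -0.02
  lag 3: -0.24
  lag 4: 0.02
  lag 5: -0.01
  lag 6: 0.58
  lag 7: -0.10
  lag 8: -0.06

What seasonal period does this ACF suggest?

6

The largest autocorrelation is r_6 = 0.58; the remaining lags stay at or below 0.02.
The dominant spike at lag 6 indicates a seasonal period of 6.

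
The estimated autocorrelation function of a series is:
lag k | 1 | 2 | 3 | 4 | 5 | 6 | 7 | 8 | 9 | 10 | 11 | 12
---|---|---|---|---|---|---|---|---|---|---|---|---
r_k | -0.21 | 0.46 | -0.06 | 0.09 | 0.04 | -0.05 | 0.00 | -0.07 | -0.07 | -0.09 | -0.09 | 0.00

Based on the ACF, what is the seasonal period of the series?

The largest autocorrelation is r_2 = 0.46; the remaining lags stay at or below 0.09.
The dominant spike at lag 2 indicates a seasonal period of 2.

2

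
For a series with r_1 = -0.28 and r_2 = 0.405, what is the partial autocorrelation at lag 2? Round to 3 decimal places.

0.354

φ_{22} = (r_2 − r_1²) / (1 − r_1²)
r_1² = (-0.28)² = 0.0784
Numerator = 0.405 − 0.0784 = 0.3266; denominator = 1 − 0.0784 = 0.9216
φ_{22} = 0.3266 / 0.9216 = 0.354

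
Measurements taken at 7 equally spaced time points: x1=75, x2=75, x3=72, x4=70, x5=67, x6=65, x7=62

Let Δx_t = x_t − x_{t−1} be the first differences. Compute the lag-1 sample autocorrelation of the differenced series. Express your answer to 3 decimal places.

First differences Δx: 0, -3, -2, -3, -2, -3
Mean of differences = -2.1667
Numerator Σ(Δx_t−Δx̄)(Δx_{t+1}−Δx̄) = -2.3611
Denominator Σ(Δx_t−Δx̄)² = 6.8333
r_1(Δx) = -2.3611 / 6.8333 = -0.346

-0.346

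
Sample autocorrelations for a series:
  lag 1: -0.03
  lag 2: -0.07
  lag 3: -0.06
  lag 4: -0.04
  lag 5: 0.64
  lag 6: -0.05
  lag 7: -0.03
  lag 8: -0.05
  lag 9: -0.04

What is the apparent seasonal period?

The largest autocorrelation is r_5 = 0.64; the remaining lags stay at or below -0.03.
The dominant spike at lag 5 indicates a seasonal period of 5.

5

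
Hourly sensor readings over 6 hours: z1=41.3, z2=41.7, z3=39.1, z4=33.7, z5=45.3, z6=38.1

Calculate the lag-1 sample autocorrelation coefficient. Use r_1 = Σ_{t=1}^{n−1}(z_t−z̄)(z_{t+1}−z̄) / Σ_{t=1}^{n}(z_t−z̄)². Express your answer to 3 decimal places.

Mean z̄ = (41.3 + 41.7 + 39.1 + 33.7 + 45.3 + 38.1)/6 = 39.8667
Σ(z_t−z̄)(z_{t+1}−z̄) = (2.6278) + (-1.4056) + (4.7278) + (-33.5056) + (-9.5989) = -37.1544
Denominator Σ(z_t−z̄)² = 76.6733
r_1 = -37.1544 / 76.6733 = -0.485

-0.485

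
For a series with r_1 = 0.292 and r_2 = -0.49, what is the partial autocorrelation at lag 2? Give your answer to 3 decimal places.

φ_{22} = (r_2 − r_1²) / (1 − r_1²)
r_1² = (0.292)² = 0.085264
Numerator = -0.49 − 0.0853 = -0.5753; denominator = 1 − 0.0853 = 0.9147
φ_{22} = -0.5753 / 0.9147 = -0.629

-0.629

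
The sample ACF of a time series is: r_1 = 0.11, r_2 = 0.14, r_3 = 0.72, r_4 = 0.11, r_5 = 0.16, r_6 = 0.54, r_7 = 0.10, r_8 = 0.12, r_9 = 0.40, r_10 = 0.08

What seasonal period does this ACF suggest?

3

The largest autocorrelation is r_3 = 0.72, with weaker echoes at lags 6 (0.54) and 9 (0.40); the remaining lags stay at or below 0.16.
The dominant spike at lag 3 indicates a seasonal period of 3.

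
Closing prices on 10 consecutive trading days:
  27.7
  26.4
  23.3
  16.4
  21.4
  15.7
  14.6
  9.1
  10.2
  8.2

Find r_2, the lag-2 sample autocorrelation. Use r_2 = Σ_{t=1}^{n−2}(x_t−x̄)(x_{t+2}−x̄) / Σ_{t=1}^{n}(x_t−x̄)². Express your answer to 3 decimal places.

Mean x̄ = (27.7 + 26.4 + 23.3 + 16.4 + 21.4 + 15.7 + 14.6 + 9.1 + 10.2 + 8.2)/10 = 17.3000
Numerator Σ_{t=1}^{8}(x_t−x̄)(x_{t+2}−x̄) = 176.0900
Denominator Σ(x_t−x̄)² = 454.9000
r_2 = 176.0900 / 454.9000 = 0.387

0.387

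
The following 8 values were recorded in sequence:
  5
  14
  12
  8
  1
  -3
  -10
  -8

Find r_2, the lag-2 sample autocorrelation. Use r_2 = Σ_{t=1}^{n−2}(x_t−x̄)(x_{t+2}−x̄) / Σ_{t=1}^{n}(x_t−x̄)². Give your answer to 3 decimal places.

Mean x̄ = (5 + 14 + 12 + 8 + 1 − 3 − 10 − 8)/8 = 2.3750
Deviations from mean: 2.6250, 11.6250, 9.6250, 5.6250, -1.3750, -5.3750, -12.3750, -10.3750
Numerator Σ_{t=1}^{6}(x_t−x̄)(x_{t+2}−x̄) = 119.9688
Denominator Σ(x_t−x̄)² = 557.8750
r_2 = 119.9688 / 557.8750 = 0.215

0.215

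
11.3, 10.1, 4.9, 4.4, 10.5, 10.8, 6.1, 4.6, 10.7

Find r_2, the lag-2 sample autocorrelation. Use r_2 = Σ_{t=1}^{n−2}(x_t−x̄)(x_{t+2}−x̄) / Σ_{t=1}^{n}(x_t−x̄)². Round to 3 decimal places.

-0.735

Mean x̄ = (11.3 + 10.1 + 4.9 + 4.4 + 10.5 + 10.8 + 6.1 + 4.6 + 10.7)/9 = 8.1556
Σ(x_t−x̄)(x_{t+2}−x̄) = (-10.2369) + (-7.3025) + (-7.6325) + (-9.9314) + (-4.8191) + (-9.4025) + (-5.2302) = -54.5551
Denominator Σ(x_t−x̄)² = 74.2022
r_2 = -54.5551 / 74.2022 = -0.735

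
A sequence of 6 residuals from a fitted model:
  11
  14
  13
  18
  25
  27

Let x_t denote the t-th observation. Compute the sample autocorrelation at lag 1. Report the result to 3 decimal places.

Mean x̄ = (11 + 14 + 13 + 18 + 25 + 27)/6 = 18.0000
Numerator Σ_{t=1}^{5}(x_t−x̄)(x_{t+1}−x̄) = 111.0000
Denominator Σ(x_t−x̄)² = 220.0000
r_1 = 111.0000 / 220.0000 = 0.505

0.505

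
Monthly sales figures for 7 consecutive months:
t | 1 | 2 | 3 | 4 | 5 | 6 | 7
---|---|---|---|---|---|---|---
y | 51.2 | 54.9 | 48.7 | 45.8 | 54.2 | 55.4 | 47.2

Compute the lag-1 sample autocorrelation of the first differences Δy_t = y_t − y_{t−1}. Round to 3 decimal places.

First differences Δy: 3.7, -6.2, -2.9, 8.4, 1.2, -8.2
Mean of differences = -0.6667
Numerator Σ(Δy_t−Δȳ)(Δy_{t+1}−Δȳ) = -29.1911
Denominator Σ(Δy_t−Δȳ)² = 197.1133
r_1(Δy) = -29.1911 / 197.1133 = -0.148

-0.148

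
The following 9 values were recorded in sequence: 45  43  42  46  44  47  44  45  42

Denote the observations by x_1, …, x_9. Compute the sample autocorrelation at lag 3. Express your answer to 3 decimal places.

-0.478

Mean x̄ = (45 + 43 + 42 + 46 + 44 + 47 + 44 + 45 + 42)/9 = 44.2222
Numerator Σ_{t=1}^{6}(x_t−x̄)(x_{t+3}−x̄) = -11.2593
Denominator Σ(x_t−x̄)² = 23.5556
r_3 = -11.2593 / 23.5556 = -0.478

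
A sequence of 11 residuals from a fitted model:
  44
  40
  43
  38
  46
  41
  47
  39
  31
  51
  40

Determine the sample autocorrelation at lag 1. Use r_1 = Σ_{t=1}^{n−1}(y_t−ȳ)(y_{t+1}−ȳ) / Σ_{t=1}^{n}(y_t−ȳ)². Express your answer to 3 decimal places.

-0.477

Mean ȳ = (44 + 40 + 43 + 38 + 46 + 41 + 47 + 39 + 31 + 51 + 40)/11 = 41.8182
Numerator Σ_{t=1}^{10}(y_t−ȳ)(y_{t+1}−ȳ) = -134.3967
Denominator Σ(y_t−ȳ)² = 281.6364
r_1 = -134.3967 / 281.6364 = -0.477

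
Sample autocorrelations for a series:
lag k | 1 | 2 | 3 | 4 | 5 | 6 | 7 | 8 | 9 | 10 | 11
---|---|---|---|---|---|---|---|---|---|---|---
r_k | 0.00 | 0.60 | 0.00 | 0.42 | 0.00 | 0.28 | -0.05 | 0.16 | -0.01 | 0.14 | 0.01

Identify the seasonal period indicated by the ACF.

The largest autocorrelation is r_2 = 0.60, with weaker echoes at lags 4 (0.42), 6 (0.28) and 8 (0.16); the remaining lags stay at or below 0.14.
The dominant spike at lag 2 indicates a seasonal period of 2.

2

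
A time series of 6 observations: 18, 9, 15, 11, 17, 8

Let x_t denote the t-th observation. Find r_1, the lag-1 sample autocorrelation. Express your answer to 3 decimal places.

Mean x̄ = (18 + 9 + 15 + 11 + 17 + 8)/6 = 13.0000
Deviations from mean: 5.0000, -4.0000, 2.0000, -2.0000, 4.0000, -5.0000
Σ(x_t−x̄)(x_{t+1}−x̄) = (-20.0000) + (-8.0000) + (-4.0000) + (-8.0000) + (-20.0000) = -60.0000
Denominator Σ(x_t−x̄)² = 90.0000
r_1 = -60.0000 / 90.0000 = -0.667

-0.667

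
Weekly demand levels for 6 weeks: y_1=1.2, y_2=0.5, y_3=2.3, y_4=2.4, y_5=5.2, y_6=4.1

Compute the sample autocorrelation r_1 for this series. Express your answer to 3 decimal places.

0.452

Mean ȳ = (1.2 + 0.5 + 2.3 + 2.4 + 5.2 + 4.1)/6 = 2.6167
Deviations from mean: -1.4167, -2.1167, -0.3167, -0.2167, 2.5833, 1.4833
Numerator Σ_{t=1}^{5}(y_t−ȳ)(y_{t+1}−ȳ) = 7.0097
Denominator Σ(y_t−ȳ)² = 15.5083
r_1 = 7.0097 / 15.5083 = 0.452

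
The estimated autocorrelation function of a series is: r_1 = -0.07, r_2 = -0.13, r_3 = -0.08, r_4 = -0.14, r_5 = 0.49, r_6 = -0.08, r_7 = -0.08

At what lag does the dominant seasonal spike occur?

The largest autocorrelation is r_5 = 0.49; the remaining lags stay at or below -0.07.
The dominant spike at lag 5 indicates a seasonal period of 5.

5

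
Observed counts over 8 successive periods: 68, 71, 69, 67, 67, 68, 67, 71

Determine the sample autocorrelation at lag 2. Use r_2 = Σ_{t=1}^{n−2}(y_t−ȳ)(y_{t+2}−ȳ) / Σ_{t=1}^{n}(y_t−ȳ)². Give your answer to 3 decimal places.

-0.150

Mean ȳ = (68 + 71 + 69 + 67 + 67 + 68 + 67 + 71)/8 = 68.5000
Deviations from mean: -0.5000, 2.5000, 0.5000, -1.5000, -1.5000, -0.5000, -1.5000, 2.5000
Numerator Σ_{t=1}^{6}(y_t−ȳ)(y_{t+2}−ȳ) = -3.0000
Denominator Σ(y_t−ȳ)² = 20.0000
r_2 = -3.0000 / 20.0000 = -0.150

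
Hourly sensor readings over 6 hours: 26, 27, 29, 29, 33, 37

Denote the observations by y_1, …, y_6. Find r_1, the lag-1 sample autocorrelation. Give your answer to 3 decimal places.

0.404

Mean ȳ = (26 + 27 + 29 + 29 + 33 + 37)/6 = 30.1667
Deviations from mean: -4.1667, -3.1667, -1.1667, -1.1667, 2.8333, 6.8333
Numerator Σ_{t=1}^{5}(y_t−ȳ)(y_{t+1}−ȳ) = 34.3056
Denominator Σ(y_t−ȳ)² = 84.8333
r_1 = 34.3056 / 84.8333 = 0.404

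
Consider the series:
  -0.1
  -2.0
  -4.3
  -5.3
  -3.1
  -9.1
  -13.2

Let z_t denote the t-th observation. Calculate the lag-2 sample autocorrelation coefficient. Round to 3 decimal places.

-0.083

Mean z̄ = (-0.1 − 2.0 − 4.3 − 5.3 − 3.1 − 9.1 − 13.2)/7 = -5.3000
Deviations from mean: 5.2000, 3.3000, 1.0000, 0.0000, 2.2000, -3.8000, -7.9000
Σ(z_t−z̄)(z_{t+2}−z̄) = (5.2000) + (0.0000) + (2.2000) + (0.0000) + (-17.3800) = -9.9800
Denominator Σ(z_t−z̄)² = 120.6200
r_2 = -9.9800 / 120.6200 = -0.083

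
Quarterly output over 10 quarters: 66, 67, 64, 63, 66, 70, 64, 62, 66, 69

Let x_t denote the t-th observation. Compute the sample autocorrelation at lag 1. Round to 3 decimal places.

0.036

Mean x̄ = (66 + 67 + 64 + 63 + 66 + 70 + 64 + 62 + 66 + 69)/10 = 65.7000
Numerator Σ_{t=1}^{9}(x_t−x̄)(x_{t+1}−x̄) = 2.1100
Denominator Σ(x_t−x̄)² = 58.1000
r_1 = 2.1100 / 58.1000 = 0.036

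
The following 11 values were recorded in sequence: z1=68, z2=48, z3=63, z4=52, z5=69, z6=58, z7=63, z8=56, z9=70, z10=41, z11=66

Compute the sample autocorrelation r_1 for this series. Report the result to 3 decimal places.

Mean z̄ = (68 + 48 + 63 + 52 + 69 + 58 + 63 + 56 + 70 + 41 + 66)/11 = 59.4545
Numerator Σ_{t=1}^{10}(z_t−z̄)(z_{t+1}−z̄) = -619.2066
Denominator Σ(z_t−z̄)² = 884.7273
r_1 = -619.2066 / 884.7273 = -0.700

-0.700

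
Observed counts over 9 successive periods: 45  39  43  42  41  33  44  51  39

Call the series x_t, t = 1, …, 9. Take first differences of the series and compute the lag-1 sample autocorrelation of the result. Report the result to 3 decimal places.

-0.247

First differences Δx: -6, 4, -1, -1, -8, 11, 7, -12
Mean of differences = -0.7500
Numerator Σ(Δx_t−Δx̄)(Δx_{t+1}−Δx̄) = -105.5625
Denominator Σ(Δx_t−Δx̄)² = 427.5000
r_1(Δx) = -105.5625 / 427.5000 = -0.247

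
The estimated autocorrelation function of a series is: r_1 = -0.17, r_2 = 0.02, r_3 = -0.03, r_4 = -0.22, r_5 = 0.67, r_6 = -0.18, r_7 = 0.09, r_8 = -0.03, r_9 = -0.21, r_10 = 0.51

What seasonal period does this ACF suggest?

5

The largest autocorrelation is r_5 = 0.67, with a weaker echo at lag 10 (0.51); the remaining lags stay at or below 0.09.
The dominant spike at lag 5 indicates a seasonal period of 5.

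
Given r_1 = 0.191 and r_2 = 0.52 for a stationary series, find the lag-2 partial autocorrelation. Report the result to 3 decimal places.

0.502

φ_{22} = (r_2 − r_1²) / (1 − r_1²)
r_1² = (0.191)² = 0.036481
Numerator = 0.52 − 0.0365 = 0.4835; denominator = 1 − 0.0365 = 0.9635
φ_{22} = 0.4835 / 0.9635 = 0.502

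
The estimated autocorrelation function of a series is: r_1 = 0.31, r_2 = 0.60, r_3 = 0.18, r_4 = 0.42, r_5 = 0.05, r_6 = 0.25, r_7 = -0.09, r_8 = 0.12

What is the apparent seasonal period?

The largest autocorrelation is r_2 = 0.60, with a weaker echo at lag 4 (0.42); the remaining lags stay at or below 0.31.
The dominant spike at lag 2 indicates a seasonal period of 2.

2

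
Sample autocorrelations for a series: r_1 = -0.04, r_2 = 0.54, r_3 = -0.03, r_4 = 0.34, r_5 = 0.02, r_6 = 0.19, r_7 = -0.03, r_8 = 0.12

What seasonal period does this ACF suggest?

2

The largest autocorrelation is r_2 = 0.54, with weaker echoes at lags 4 (0.34) and 6 (0.19); the remaining lags stay at or below 0.12.
The dominant spike at lag 2 indicates a seasonal period of 2.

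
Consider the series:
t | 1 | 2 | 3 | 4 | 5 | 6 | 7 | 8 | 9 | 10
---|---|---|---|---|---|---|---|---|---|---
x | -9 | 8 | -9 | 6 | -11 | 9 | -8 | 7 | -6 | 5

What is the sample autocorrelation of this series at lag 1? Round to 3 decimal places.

Mean x̄ = (-9 + 8 − 9 + 6 − 11 + 9 − 8 + 7 − 6 + 5)/10 = -0.8000
Numerator Σ_{t=1}^{9}(x_t−x̄)(x_{t+1}−x̄) = -566.8400
Denominator Σ(x_t−x̄)² = 631.6000
r_1 = -566.8400 / 631.6000 = -0.897

-0.897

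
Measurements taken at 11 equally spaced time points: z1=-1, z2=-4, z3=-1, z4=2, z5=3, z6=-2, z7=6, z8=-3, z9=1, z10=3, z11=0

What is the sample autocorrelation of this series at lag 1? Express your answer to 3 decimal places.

Mean z̄ = (-1 − 4 − 1 + 2 + 3 − 2 + 6 − 3 + 1 + 3 + 0)/11 = 0.3636
Numerator Σ_{t=1}^{10}(z_t−z̄)(z_{t+1}−z̄) = -25.9504
Denominator Σ(z_t−z̄)² = 88.5455
r_1 = -25.9504 / 88.5455 = -0.293

-0.293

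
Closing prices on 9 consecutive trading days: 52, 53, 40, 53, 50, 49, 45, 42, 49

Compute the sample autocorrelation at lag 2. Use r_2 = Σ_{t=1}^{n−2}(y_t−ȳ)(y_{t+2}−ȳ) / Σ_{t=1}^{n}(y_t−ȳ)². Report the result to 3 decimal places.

Mean ȳ = (52 + 53 + 40 + 53 + 50 + 49 + 45 + 42 + 49)/9 = 48.1111
Σ(y_t−ȳ)(y_{t+2}−ȳ) = (-31.5432) + (23.9012) + (-15.3210) + (4.3457) + (-5.8765) + (-5.4321) + (-2.7654) = -32.6914
Denominator Σ(y_t−ȳ)² = 180.8889
r_2 = -32.6914 / 180.8889 = -0.181

-0.181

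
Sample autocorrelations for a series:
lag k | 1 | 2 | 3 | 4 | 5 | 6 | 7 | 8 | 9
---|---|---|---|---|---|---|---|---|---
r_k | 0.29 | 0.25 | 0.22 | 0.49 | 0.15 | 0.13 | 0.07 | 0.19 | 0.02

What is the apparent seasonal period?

4

The largest autocorrelation is r_4 = 0.49; the remaining lags stay at or below 0.29. The elevated value at lag 1 (0.29), dropping to 0.25 at lag 2, reflects decaying short-term dependence rather than seasonality.
The dominant spike at lag 4 indicates a seasonal period of 4.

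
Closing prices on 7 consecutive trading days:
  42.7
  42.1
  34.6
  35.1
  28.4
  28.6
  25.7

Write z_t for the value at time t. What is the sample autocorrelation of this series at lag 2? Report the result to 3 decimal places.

0.187

Mean z̄ = (42.7 + 42.1 + 34.6 + 35.1 + 28.4 + 28.6 + 25.7)/7 = 33.8857
Numerator Σ_{t=1}^{5}(z_t−z̄)(z_{t+2}−z̄) = 50.8382
Denominator Σ(z_t−z̄)² = 272.1886
r_2 = 50.8382 / 272.1886 = 0.187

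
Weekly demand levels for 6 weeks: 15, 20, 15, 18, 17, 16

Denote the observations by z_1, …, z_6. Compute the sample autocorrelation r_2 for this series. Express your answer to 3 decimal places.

0.307

Mean z̄ = (15 + 20 + 15 + 18 + 17 + 16)/6 = 16.8333
Deviations from mean: -1.8333, 3.1667, -1.8333, 1.1667, 0.1667, -0.8333
Σ(z_t−z̄)(z_{t+2}−z̄) = (3.3611) + (3.6944) + (-0.3056) + (-0.9722) = 5.7778
Denominator Σ(z_t−z̄)² = 18.8333
r_2 = 5.7778 / 18.8333 = 0.307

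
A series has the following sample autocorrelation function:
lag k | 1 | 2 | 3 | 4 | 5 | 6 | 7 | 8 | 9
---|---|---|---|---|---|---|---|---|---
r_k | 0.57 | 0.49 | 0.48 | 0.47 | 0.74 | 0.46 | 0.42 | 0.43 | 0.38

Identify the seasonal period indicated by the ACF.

5

The largest autocorrelation is r_5 = 0.74; the remaining lags stay at or below 0.57. The elevated value at lag 1 (0.57), dropping to 0.49 at lag 2, reflects decaying short-term dependence rather than seasonality.
The dominant spike at lag 5 indicates a seasonal period of 5.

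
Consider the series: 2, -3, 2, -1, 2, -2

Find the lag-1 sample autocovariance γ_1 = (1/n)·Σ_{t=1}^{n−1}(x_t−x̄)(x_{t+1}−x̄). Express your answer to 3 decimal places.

Mean x̄ = (2 − 3 + 2 − 1 + 2 − 2)/6 = 0.0000
Deviations: 2.0000, -3.0000, 2.0000, -1.0000, 2.0000, -2.0000
Σ_{t=1}^{5}(x_t−x̄)(x_{t+1}−x̄) = -20.0000
γ_1 = -20.0000 / 6 = -3.333

-3.333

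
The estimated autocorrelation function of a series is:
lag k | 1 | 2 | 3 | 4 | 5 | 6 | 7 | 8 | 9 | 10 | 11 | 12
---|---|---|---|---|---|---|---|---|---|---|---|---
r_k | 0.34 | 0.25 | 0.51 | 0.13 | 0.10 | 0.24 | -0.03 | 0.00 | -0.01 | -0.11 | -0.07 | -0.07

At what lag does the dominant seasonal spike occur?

The largest autocorrelation is r_3 = 0.51; the remaining lags stay at or below 0.34. The elevated value at lag 1 (0.34), dropping to 0.25 at lag 2, reflects decaying short-term dependence rather than seasonality.
The dominant spike at lag 3 indicates a seasonal period of 3.

3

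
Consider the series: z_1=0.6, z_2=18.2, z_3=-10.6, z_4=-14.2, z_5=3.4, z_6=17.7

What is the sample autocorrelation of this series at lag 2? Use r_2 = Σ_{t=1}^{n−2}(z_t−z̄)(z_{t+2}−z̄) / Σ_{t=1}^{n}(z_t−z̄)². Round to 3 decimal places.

Mean z̄ = (0.6 + 18.2 − 10.6 − 14.2 + 3.4 + 17.7)/6 = 2.5167
Numerator Σ_{t=1}^{4}(z_t−z̄)(z_{t+2}−z̄) = -502.4339
Denominator Σ(z_t−z̄)² = 932.4483
r_2 = -502.4339 / 932.4483 = -0.539

-0.539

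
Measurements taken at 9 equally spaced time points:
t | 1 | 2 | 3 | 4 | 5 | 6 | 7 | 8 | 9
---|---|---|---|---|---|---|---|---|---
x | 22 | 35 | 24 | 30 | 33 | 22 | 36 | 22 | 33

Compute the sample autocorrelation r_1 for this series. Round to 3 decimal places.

-0.790

Mean x̄ = (22 + 35 + 24 + 30 + 33 + 22 + 36 + 22 + 33)/9 = 28.5556
Numerator Σ_{t=1}^{8}(x_t−x̄)(x_{t+1}−x̄) = -227.6420
Denominator Σ(x_t−x̄)² = 288.2222
r_1 = -227.6420 / 288.2222 = -0.790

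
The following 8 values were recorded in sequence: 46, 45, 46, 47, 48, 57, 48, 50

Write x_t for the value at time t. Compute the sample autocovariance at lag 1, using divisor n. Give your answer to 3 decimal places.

Mean x̄ = (46 + 45 + 46 + 47 + 48 + 57 + 48 + 50)/8 = 48.3750
Σ_{t=1}^{7}(x_t−x̄)(x_{t+1}−x̄) = 12.7344
γ_1 = 12.7344 / 8 = 1.592

1.592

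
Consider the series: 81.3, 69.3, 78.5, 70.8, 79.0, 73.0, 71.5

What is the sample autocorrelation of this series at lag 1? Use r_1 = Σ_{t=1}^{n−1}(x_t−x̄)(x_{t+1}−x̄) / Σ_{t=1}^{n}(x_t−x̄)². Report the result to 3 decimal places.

Mean x̄ = (81.3 + 69.3 + 78.5 + 70.8 + 79.0 + 73.0 + 71.5)/7 = 74.7714
Deviations from mean: 6.5286, -5.4714, 3.7286, -3.9714, 4.2286, -1.7714, -3.2714
Numerator Σ_{t=1}^{6}(x_t−x̄)(x_{t+1}−x̄) = -89.4180
Denominator Σ(x_t−x̄)² = 133.9543
r_1 = -89.4180 / 133.9543 = -0.668

-0.668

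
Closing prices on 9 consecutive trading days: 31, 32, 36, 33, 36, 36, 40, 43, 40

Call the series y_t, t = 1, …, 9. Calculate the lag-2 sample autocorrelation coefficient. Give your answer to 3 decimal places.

0.211

Mean ȳ = (31 + 32 + 36 + 33 + 36 + 36 + 40 + 43 + 40)/9 = 36.3333
Numerator Σ_{t=1}^{7}(y_t−ȳ)(y_{t+2}−ȳ) = 27.4444
Denominator Σ(y_t−ȳ)² = 130.0000
r_2 = 27.4444 / 130.0000 = 0.211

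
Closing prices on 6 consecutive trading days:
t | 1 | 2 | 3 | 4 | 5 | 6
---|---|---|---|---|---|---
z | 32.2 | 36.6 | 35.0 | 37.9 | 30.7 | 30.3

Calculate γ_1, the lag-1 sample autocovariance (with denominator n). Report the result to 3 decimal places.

0.337

Mean z̄ = (32.2 + 36.6 + 35.0 + 37.9 + 30.7 + 30.3)/6 = 33.7833
Σ_{t=1}^{5}(z_t−z̄)(z_{t+1}−z̄) = 2.0231
γ_1 = 2.0231 / 6 = 0.337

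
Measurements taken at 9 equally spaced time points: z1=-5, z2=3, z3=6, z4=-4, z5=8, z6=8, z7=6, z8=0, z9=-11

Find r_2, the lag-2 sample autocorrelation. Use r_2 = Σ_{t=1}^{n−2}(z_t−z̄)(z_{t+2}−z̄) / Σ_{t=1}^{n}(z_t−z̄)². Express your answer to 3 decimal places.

Mean z̄ = (-5 + 3 + 6 − 4 + 8 + 8 + 6 + 0 − 11)/9 = 1.2222
Numerator Σ_{t=1}^{7}(z_t−z̄)(z_{t+2}−z̄) = -76.3210
Denominator Σ(z_t−z̄)² = 357.5556
r_2 = -76.3210 / 357.5556 = -0.213

-0.213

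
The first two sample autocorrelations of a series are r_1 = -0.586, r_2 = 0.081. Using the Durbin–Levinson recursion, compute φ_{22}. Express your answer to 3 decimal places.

-0.400

φ_{22} = (r_2 − r_1²) / (1 − r_1²)
r_1² = (-0.586)² = 0.343396
Numerator = 0.081 − 0.3434 = -0.2624; denominator = 1 − 0.3434 = 0.6566
φ_{22} = -0.2624 / 0.6566 = -0.400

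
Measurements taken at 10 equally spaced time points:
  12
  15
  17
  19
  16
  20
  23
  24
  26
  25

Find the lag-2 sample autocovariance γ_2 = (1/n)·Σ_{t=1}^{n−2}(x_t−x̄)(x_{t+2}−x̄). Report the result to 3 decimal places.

6.652

Mean x̄ = (12 + 15 + 17 + 19 + 16 + 20 + 23 + 24 + 26 + 25)/10 = 19.7000
Σ_{t=1}^{8}(x_t−x̄)(x_{t+2}−x̄) = 66.5200
γ_2 = 66.5200 / 10 = 6.652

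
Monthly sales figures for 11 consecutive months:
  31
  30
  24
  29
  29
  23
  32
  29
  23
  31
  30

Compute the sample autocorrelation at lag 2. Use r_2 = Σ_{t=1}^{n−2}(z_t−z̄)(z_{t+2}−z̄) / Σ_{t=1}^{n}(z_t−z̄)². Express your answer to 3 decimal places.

-0.411

Mean z̄ = (31 + 30 + 24 + 29 + 29 + 23 + 32 + 29 + 23 + 31 + 30)/11 = 28.2727
Numerator Σ_{t=1}^{9}(z_t−z̄)(z_{t+2}−z̄) = -45.2397
Denominator Σ(z_t−z̄)² = 110.1818
r_2 = -45.2397 / 110.1818 = -0.411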